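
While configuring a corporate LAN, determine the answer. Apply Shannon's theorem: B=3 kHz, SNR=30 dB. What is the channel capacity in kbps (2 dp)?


Given: B = 3 kHz, SNR = 30 dB
SNR linear = 10^(30/10) = 1000
1 + SNR = 1001
log2(1001) = 9.9672262588
C = 3 * 1000 * 9.9672262588 = 29901.6788 bps
C = 29.901679 kbps -> 29.90 kbps (2 dp)

29.90


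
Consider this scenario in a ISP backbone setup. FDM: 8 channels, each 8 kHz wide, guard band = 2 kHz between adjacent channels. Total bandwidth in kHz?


Given: 8 channels, 8 kHz each, guard = 2 kHz
Channel bandwidth = 8 * 8 = 64 kHz
Guard bands = 7 gaps * 2 kHz = 14 kHz
Total = 64 + 14 = 78 kHz

78


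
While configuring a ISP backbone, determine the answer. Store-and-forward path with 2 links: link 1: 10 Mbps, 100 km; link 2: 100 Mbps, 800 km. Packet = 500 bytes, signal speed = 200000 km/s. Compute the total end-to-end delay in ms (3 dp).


Packet = 500 bytes = 4000 bits. Store-and-forward: sum (t_trans + t_prop) per link.
Link 1: t_trans = 4000/(10*10^6) s = 0.4000 ms; t_prop = 100/200000 s = 0.5000 ms; subtotal = 0.9000 ms
Link 2: t_trans = 4000/(100*10^6) s = 0.0400 ms; t_prop = 800/200000 s = 4.0000 ms; subtotal = 4.0400 ms
End-to-end = 0.9000 + 4.0400 = 4.9400 ms -> 4.940 ms (3 dp)

4.940


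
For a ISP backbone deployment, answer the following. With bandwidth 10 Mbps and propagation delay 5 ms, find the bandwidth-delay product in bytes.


Given: bandwidth = 10 Mbps, delay = 5 ms
BDP in bits = 10 * 10^6 * 5 / 1000
BDP in bits = 50000
BDP in bytes = 50000 / 8 = 6250

6250


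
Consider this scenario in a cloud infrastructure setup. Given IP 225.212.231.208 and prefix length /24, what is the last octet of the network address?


Given: IP = 225.212.231.208, prefix = /24
Subnet mask = 255.255.255.0
Last octet of IP: 208
Last octet of mask: 0
Network last octet = 208 AND 0 = 0

0


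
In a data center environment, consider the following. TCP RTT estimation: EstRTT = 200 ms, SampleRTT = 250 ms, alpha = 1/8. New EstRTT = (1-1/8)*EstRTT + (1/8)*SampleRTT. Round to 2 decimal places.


Given: EstRTT = 200 ms, SampleRTT = 250 ms, alpha = 1/8
New EstRTT = (1 - alpha) * EstRTT + alpha * SampleRTT
(7/8) * 200 = 175
(1/8) * 250 = 31.25
New EstRTT = 175 + 31.25 = 206.25 ms -> 206.25 ms (2 dp)

206.25


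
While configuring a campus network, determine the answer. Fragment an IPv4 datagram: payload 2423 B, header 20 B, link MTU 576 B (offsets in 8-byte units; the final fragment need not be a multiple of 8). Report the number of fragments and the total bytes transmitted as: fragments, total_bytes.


Max data per non-final fragment = floor((MTU - header)/8)*8 = floor((576 - 20)/8)*8 = floor(556/8)*8 = 552 B
Final fragment needs no 8-byte alignment: it can carry up to MTU - header = 556 B
Non-final fragments needed = ceil((payload - 556) / 552) = ceil(1867/552) = ceil(3.3822) = 4
Number of fragments = 4 + 1 = 5
Fragment sizes (data): 4 * 552 B + 215 B (last, 215 <= 556 OK)
Total bytes sent = payload + n_frags * header = 2423 + 5*20 = 2423 + 100 = 2523 B

5, 2523


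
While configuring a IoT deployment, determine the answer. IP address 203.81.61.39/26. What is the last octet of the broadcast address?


Given: IP = 203.81.61.39, prefix = /26
Host bits = 32 - 26 = 6
Network last octet = 39 AND mask = 0
Host part size = 2^6 - 1 = 63
Broadcast last octet = 0 OR 63 = 63

63


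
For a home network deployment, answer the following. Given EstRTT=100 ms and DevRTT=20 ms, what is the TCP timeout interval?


Given: EstRTT = 100 ms, DevRTT = 20 ms
Timeout = EstRTT + 4 * DevRTT
4 * DevRTT = 4 * 20 = 80
Timeout = 100 + 80 = 180 ms

180


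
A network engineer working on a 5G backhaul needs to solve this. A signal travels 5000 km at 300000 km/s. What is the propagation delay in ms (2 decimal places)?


Given: distance = 5000 km, speed = 300000 km/s
Delay = distance / speed = 5000 / 300000 seconds
Delay in ms = 5000 * 1000 / 300000
Delay = 16.6667 ms
Rounded to 2 dp = 16.67 ms

16.67


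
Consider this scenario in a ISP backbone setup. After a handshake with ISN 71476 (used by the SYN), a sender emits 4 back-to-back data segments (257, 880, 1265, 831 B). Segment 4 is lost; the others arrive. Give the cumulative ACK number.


SYN uses sequence number 71476; first data byte = ISN + 1 = 71477.
Segment 1: SEQ = 71477, len = 257 B, covers [71477, 71733]
Segment 2: SEQ = 71734, len = 880 B, covers [71734, 72613]
Segment 3: SEQ = 72614, len = 1265 B, covers [72614, 73878]
Segment 4: SEQ = 73879, len = 831 B, covers [73879, 74709] [LOST]
In-order data received: bytes [71477, 73878] (segments 1..3).
Segment 4 missing -> gap begins at byte 73879.
Cumulative ACK = next expected in-order byte = 71477 + 257 + 880 + 1265 = 73879

73879


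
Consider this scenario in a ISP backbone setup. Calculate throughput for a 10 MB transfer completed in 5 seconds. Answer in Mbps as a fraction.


Given: file = 10 MB, time = 5 s
File in Mb = 10 * 8 = 80 Mb
Throughput = 80 / 5 Mbps
Throughput = 16 Mbps

16


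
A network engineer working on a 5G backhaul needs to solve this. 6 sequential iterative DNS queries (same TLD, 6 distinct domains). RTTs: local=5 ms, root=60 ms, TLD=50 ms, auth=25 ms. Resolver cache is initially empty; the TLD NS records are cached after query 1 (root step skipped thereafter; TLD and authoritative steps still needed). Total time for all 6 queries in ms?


Lookup 1 (cold cache): local + root + TLD + auth = 5 + 60 + 50 + 25 = 140 ms
Lookups 2..6 (TLD NS cached -> skip root; new domain -> still ask TLD and auth): local + TLD + auth = 5 + 50 + 25 = 80 ms each
Remaining 5 lookups: 5 * 80 = 400 ms
Total = 140 + 400 = 540 ms

540


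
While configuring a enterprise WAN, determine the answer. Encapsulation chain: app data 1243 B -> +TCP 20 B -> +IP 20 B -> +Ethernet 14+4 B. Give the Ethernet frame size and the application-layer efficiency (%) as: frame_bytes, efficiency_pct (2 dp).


TCP segment = 1243 + 20 = 1263 B
IP packet = 1263 + 20 = 1283 B
Ethernet frame = 1283 + 14 + 4 = 1301 B
Efficiency = app / frame = 1243 / 1301 = 0.955419 = 95.5419% -> 95.54% (2 dp)

1301, 95.54


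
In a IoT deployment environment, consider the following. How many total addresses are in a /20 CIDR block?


Given: CIDR prefix /20
Host bits = 32 - 20 = 12
Total addresses = 2^12 = 4096

4096


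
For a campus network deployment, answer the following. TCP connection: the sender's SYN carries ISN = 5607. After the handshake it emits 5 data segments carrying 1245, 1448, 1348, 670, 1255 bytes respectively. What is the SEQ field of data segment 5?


The SYN occupies sequence number ISN = 5607, so the first data byte is ISN + 1 = 5608.
SEQ of data segment i = (ISN + 1) + sum of payload sizes of segments 1..i-1.
Segment 1: SEQ = 5608, payload = 1245 bytes
Segment 2: SEQ = 6853, payload = 1448 bytes
Segment 3: SEQ = 8301, payload = 1348 bytes
Segment 4: SEQ = 9649, payload = 670 bytes
Segment 5: SEQ = 10319, payload = 1255 bytes
SEQ of segment 5 = 5608 + 1245 + 1448 + 1348 + 670 = 10319

10319


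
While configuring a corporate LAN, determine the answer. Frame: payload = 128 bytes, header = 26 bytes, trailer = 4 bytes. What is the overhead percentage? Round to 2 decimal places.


Given: payload = 128 B, header = 26 B, trailer = 4 B
Overhead bytes = header + trailer = 26 + 4 = 30
Total frame = payload + overhead = 128 + 30 = 158
Overhead % = 30 / 158 * 100 = 18.9873% -> 18.99% (2 dp)

18.99


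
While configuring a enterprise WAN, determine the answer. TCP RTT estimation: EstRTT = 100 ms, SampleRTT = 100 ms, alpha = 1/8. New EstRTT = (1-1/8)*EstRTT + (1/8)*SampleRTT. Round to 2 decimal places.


Given: EstRTT = 100 ms, SampleRTT = 100 ms, alpha = 1/8
New EstRTT = (1 - alpha) * EstRTT + alpha * SampleRTT
(7/8) * 100 = 87.5
(1/8) * 100 = 12.5
New EstRTT = 87.5 + 12.5 = 100 ms -> 100.00 ms (2 dp)

100.00


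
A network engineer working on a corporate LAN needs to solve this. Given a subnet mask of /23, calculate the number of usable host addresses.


Given: subnet mask /23
Host bits = 32 - 23 = 9
Total addresses = 2^9 = 512
Usable hosts = 512 - 2 (network + broadcast) = 510

510


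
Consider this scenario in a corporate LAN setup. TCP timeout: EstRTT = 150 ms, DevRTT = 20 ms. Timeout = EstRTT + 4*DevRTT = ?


Given: EstRTT = 150 ms, DevRTT = 20 ms
Timeout = EstRTT + 4 * DevRTT
4 * DevRTT = 4 * 20 = 80
Timeout = 150 + 80 = 230 ms

230


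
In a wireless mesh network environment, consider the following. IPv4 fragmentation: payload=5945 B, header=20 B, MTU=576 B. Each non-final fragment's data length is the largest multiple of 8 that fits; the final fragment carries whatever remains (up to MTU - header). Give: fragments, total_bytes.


Max data per non-final fragment = floor((MTU - header)/8)*8 = floor((576 - 20)/8)*8 = floor(556/8)*8 = 552 B
Final fragment needs no 8-byte alignment: it can carry up to MTU - header = 556 B
Non-final fragments needed = ceil((payload - 556) / 552) = ceil(5389/552) = ceil(9.7627) = 10
Number of fragments = 10 + 1 = 11
Fragment sizes (data): 10 * 552 B + 425 B (last, 425 <= 556 OK)
Total bytes sent = payload + n_frags * header = 5945 + 11*20 = 5945 + 220 = 6165 B

11, 6165


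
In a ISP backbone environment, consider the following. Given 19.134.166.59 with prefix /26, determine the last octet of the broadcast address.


Given: IP = 19.134.166.59, prefix = /26
Host bits = 32 - 26 = 6
Network last octet = 59 AND mask = 0
Host part size = 2^6 - 1 = 63
Broadcast last octet = 0 OR 63 = 63

63


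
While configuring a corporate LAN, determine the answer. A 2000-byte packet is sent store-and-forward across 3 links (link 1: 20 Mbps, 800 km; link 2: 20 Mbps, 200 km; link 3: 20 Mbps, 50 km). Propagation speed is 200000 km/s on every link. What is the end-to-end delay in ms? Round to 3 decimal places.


Packet = 2000 bytes = 16000 bits. Store-and-forward: sum (t_trans + t_prop) per link.
Link 1: t_trans = 16000/(20*10^6) s = 0.8000 ms; t_prop = 800/200000 s = 4.0000 ms; subtotal = 4.8000 ms
Link 2: t_trans = 16000/(20*10^6) s = 0.8000 ms; t_prop = 200/200000 s = 1.0000 ms; subtotal = 1.8000 ms
Link 3: t_trans = 16000/(20*10^6) s = 0.8000 ms; t_prop = 50/200000 s = 0.2500 ms; subtotal = 1.0500 ms
End-to-end = 4.8000 + 1.8000 + 1.0500 = 7.6500 ms -> 7.650 ms (3 dp)

7.650


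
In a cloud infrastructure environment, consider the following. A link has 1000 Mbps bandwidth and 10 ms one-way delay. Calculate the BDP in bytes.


Given: bandwidth = 1000 Mbps, delay = 10 ms
BDP in bits = 1000 * 10^6 * 10 / 1000
BDP in bits = 10000000
BDP in bytes = 10000000 / 8 = 1250000

1250000


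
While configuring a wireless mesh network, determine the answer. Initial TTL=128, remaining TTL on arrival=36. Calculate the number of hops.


Given: initial TTL = 128, received TTL = 36
Hops = initial TTL - received TTL
Hops = 128 - 36 = 92

92


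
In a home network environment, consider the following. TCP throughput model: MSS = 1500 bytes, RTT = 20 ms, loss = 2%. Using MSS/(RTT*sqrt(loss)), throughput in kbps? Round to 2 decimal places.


Given: MSS = 1500 bytes, RTT = 20 ms, loss = 2%
RTT in seconds = 20 / 1000 = 0.02
Loss rate = 2% = 0.02
sqrt(loss) = sqrt(0.02) = 0.141421356237
Throughput (bytes/s) = 1500 / (0.02 * 0.141421356237) = 530330.0859
Throughput (kbps) = 530330.0859 * 8 / 1000 = 4242.640687 -> 4242.64 kbps (2 dp)

4242.64


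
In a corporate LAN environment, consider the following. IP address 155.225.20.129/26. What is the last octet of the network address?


Given: IP = 155.225.20.129, prefix = /26
Subnet mask = 255.255.255.192
Last octet of IP: 129
Last octet of mask: 192
Network last octet = 129 AND 192 = 128

128


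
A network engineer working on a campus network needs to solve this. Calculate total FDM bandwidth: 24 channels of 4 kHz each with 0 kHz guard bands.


Given: 24 channels, 4 kHz each, guard = 0 kHz
Channel bandwidth = 24 * 4 = 96 kHz
Guard bands = 23 gaps * 0 kHz = 0 kHz
Total = 96 + 0 = 96 kHz

96


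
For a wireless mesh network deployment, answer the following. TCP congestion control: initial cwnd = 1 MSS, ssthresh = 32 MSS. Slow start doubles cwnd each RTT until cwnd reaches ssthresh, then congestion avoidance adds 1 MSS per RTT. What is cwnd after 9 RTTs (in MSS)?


RTT 0: cwnd = 1 MSS (initial)
RTT 1: cwnd = 2 MSS (slow start, doubled)
RTT 2: cwnd = 4 MSS (slow start, doubled)
RTT 3: cwnd = 8 MSS (slow start, doubled)
RTT 4: cwnd = 16 MSS (slow start, doubled)
RTT 5: cwnd = 32 MSS (slow start, doubled)
RTT 6: cwnd = 33 MSS (congestion avoidance, +1)
RTT 7: cwnd = 34 MSS (congestion avoidance, +1)
RTT 8: cwnd = 35 MSS (congestion avoidance, +1)
RTT 9: cwnd = 36 MSS (congestion avoidance, +1)

36


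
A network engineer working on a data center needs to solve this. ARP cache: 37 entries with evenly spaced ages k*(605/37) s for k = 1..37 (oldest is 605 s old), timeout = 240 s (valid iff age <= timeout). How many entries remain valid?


Ages are k * 605/37 s for k = 1..37 (spacing = 16.3514 s).
Entry k is valid iff k * 605/37 <= 240 iff k <= 37 * 240 / 605 = 14.6777
n_valid = floor(14.6777) = 14
(n_stale = 37 - 14 = 23)

14


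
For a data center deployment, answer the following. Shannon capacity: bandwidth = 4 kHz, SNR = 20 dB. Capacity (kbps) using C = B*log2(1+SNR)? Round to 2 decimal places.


Given: B = 4 kHz, SNR = 20 dB
SNR linear = 10^(20/10) = 100
1 + SNR = 101
log2(101) = 6.6582114828
C = 4 * 1000 * 6.6582114828 = 26632.8459 bps
C = 26.632846 kbps -> 26.63 kbps (2 dp)

26.63


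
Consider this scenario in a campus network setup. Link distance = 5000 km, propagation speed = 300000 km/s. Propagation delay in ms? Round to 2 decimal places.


Given: distance = 5000 km, speed = 300000 km/s
Delay = distance / speed = 5000 / 300000 seconds
Delay in ms = 5000 * 1000 / 300000
Delay = 16.6667 ms
Rounded to 2 dp = 16.67 ms

16.67


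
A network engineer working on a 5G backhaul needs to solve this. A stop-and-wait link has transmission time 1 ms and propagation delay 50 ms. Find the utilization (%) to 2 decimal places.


Given: Ttrans = 1 ms, Tprop = 50 ms
RTT = 2 * Tprop = 2 * 50 = 100 ms
U = Ttrans / (Ttrans + RTT)
U = 1 / (1 + 100)
U = 1 / 101 = 0.009901
U% = 0.99%

0.99


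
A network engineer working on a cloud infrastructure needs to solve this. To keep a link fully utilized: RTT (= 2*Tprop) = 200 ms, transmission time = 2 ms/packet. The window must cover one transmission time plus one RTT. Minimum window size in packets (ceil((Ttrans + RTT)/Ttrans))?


Given: Ttrans = 2 ms, RTT = 200 ms (= 2 * Tprop, Tprop = 100 ms)
Time until first ACK returns = Ttrans + RTT = 2 + 200 = 202 ms
Need W * Ttrans >= Ttrans + RTT  ->  W >= (Ttrans + RTT) / Ttrans
(Ttrans + RTT) / Ttrans = 202 / 2 = 101
W_min = ceil(101) = 101

101


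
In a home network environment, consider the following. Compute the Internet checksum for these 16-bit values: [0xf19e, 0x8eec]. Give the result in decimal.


Given words: [0xf19e, 0x8eec]
Step 1: Sum all words
Raw sum = 61854 + 36588 = 98442
Step 2: Fold carry: (32906 + 1) = 32907
One's complement = ~32907 & 0xFFFF = 32628

32628


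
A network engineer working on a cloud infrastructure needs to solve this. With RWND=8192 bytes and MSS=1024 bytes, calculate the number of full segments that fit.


Given: RWND = 8192 bytes, MSS = 1024 bytes
Full segments = floor(RWND / MSS)
Full segments = floor(8192 / 1024)
Full segments = floor(8.0) = 8

8


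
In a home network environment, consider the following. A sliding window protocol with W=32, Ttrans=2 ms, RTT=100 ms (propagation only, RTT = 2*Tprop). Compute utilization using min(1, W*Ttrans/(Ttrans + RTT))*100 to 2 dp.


Given: W = 32, Ttrans = 2 ms, RTT = 100 ms (= 2 * Tprop, Tprop = 50 ms)
Cycle time = Ttrans + RTT = 2 + 100 = 102 ms (first packet sent until its ACK returns)
W * Ttrans = 32 * 2 = 64 ms of sending per cycle
W * Ttrans / (Ttrans + RTT) = 64 / 102 = 0.627451
U = min(1, 0.627451) = 0.627451
U% = 62.75%

62.75


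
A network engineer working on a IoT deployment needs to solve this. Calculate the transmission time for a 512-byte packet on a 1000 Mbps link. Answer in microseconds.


Given: packet = 512 bytes, bandwidth = 1000 Mbps
Packet in bits = 512 * 8 = 4096 bits
Bandwidth = 1000 * 10^6 = 1000000000 bps
Time = 4096 / 1000000000 seconds
Time in us = 4096 * 10^6 / 1000000000 = 4.096

4.096


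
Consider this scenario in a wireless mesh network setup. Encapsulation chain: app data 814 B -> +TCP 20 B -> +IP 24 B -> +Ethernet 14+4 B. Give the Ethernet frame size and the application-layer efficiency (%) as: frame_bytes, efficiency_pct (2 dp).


TCP segment = 814 + 20 = 834 B
IP packet = 834 + 24 = 858 B
Ethernet frame = 858 + 14 + 4 = 876 B
Efficiency = app / frame = 814 / 876 = 0.929224 = 92.9224% -> 92.92% (2 dp)

876, 92.92


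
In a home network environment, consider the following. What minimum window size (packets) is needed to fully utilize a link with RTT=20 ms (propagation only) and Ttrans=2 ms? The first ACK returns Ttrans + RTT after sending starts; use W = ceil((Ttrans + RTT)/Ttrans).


Given: Ttrans = 2 ms, RTT = 20 ms (= 2 * Tprop, Tprop = 10 ms)
Time until first ACK returns = Ttrans + RTT = 2 + 20 = 22 ms
Need W * Ttrans >= Ttrans + RTT  ->  W >= (Ttrans + RTT) / Ttrans
(Ttrans + RTT) / Ttrans = 22 / 2 = 11
W_min = ceil(11) = 11

11


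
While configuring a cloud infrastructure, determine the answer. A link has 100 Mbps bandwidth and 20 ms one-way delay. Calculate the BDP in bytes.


Given: bandwidth = 100 Mbps, delay = 20 ms
BDP in bits = 100 * 10^6 * 20 / 1000
BDP in bits = 2000000
BDP in bytes = 2000000 / 8 = 250000

250000


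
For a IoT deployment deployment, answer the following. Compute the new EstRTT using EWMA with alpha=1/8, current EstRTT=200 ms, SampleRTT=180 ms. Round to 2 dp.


Given: EstRTT = 200 ms, SampleRTT = 180 ms, alpha = 1/8
New EstRTT = (1 - alpha) * EstRTT + alpha * SampleRTT
(7/8) * 200 = 175
(1/8) * 180 = 22.5
New EstRTT = 175 + 22.5 = 197.5 ms -> 197.50 ms (2 dp)

197.50


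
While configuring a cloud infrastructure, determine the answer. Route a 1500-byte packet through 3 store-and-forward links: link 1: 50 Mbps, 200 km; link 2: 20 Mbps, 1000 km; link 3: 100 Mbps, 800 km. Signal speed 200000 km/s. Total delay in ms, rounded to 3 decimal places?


Packet = 1500 bytes = 12000 bits. Store-and-forward: sum (t_trans + t_prop) per link.
Link 1: t_trans = 12000/(50*10^6) s = 0.2400 ms; t_prop = 200/200000 s = 1.0000 ms; subtotal = 1.2400 ms
Link 2: t_trans = 12000/(20*10^6) s = 0.6000 ms; t_prop = 1000/200000 s = 5.0000 ms; subtotal = 5.6000 ms
Link 3: t_trans = 12000/(100*10^6) s = 0.1200 ms; t_prop = 800/200000 s = 4.0000 ms; subtotal = 4.1200 ms
End-to-end = 1.2400 + 5.6000 + 4.1200 = 10.9600 ms -> 10.960 ms (3 dp)

10.960


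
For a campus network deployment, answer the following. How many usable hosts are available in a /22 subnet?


Given: subnet mask /22
Host bits = 32 - 22 = 10
Total addresses = 2^10 = 1024
Usable hosts = 1024 - 2 (network + broadcast) = 1022

1022


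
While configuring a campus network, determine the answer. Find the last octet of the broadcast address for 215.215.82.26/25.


Given: IP = 215.215.82.26, prefix = /25
Host bits = 32 - 25 = 7
Network last octet = 26 AND mask = 0
Host part size = 2^7 - 1 = 127
Broadcast last octet = 0 OR 127 = 127

127


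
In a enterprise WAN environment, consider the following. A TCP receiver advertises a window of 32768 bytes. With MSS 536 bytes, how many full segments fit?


Given: RWND = 32768 bytes, MSS = 536 bytes
Full segments = floor(RWND / MSS)
Full segments = floor(32768 / 536)
Full segments = floor(61.1343) = 61

61


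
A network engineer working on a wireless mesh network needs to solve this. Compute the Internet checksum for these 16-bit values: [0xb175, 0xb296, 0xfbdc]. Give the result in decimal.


Given words: [0xb175, 0xb296, 0xfbdc]
Step 1: Sum all words
Raw sum = 45429 + 45718 + 64476 = 155623
Step 2: Fold carry: (24551 + 2) = 24553
One's complement = ~24553 & 0xFFFF = 40982

40982


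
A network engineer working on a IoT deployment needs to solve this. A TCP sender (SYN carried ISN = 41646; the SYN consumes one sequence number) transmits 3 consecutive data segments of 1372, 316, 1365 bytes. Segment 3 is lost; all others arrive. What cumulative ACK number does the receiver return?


SYN uses sequence number 41646; first data byte = ISN + 1 = 41647.
Segment 1: SEQ = 41647, len = 1372 B, covers [41647, 43018]
Segment 2: SEQ = 43019, len = 316 B, covers [43019, 43334]
Segment 3: SEQ = 43335, len = 1365 B, covers [43335, 44699] [LOST]
In-order data received: bytes [41647, 43334] (segments 1..2).
Segment 3 missing -> gap begins at byte 43335.
Cumulative ACK = next expected in-order byte = 41647 + 1372 + 316 = 43335

43335


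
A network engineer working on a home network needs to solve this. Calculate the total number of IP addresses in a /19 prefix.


Given: CIDR prefix /19
Host bits = 32 - 19 = 13
Total addresses = 2^13 = 8192

8192


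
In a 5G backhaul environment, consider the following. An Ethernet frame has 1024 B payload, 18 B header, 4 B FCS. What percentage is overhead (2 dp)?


Given: payload = 1024 B, header = 18 B, trailer = 4 B
Overhead bytes = header + trailer = 18 + 4 = 22
Total frame = payload + overhead = 1024 + 22 = 1046
Overhead % = 22 / 1046 * 100 = 2.1033% -> 2.10% (2 dp)

2.10


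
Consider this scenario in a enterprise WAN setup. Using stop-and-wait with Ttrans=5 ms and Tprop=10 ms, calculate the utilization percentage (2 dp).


Given: Ttrans = 5 ms, Tprop = 10 ms
RTT = 2 * Tprop = 2 * 10 = 20 ms
U = Ttrans / (Ttrans + RTT)
U = 5 / (5 + 20)
U = 5 / 25 = 0.2
U% = 20.00%

20.00


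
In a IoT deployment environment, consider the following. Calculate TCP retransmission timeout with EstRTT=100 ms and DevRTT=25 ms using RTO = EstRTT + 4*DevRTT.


Given: EstRTT = 100 ms, DevRTT = 25 ms
Timeout = EstRTT + 4 * DevRTT
4 * DevRTT = 4 * 25 = 100
Timeout = 100 + 100 = 200 ms

200


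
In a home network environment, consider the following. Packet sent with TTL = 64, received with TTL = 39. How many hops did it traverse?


Given: initial TTL = 64, received TTL = 39
Hops = initial TTL - received TTL
Hops = 64 - 39 = 25

25


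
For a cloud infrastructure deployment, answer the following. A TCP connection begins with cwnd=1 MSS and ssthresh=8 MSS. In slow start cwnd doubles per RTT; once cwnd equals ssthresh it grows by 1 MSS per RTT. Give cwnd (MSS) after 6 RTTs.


RTT 0: cwnd = 1 MSS (initial)
RTT 1: cwnd = 2 MSS (slow start, doubled)
RTT 2: cwnd = 4 MSS (slow start, doubled)
RTT 3: cwnd = 8 MSS (slow start, doubled)
RTT 4: cwnd = 9 MSS (congestion avoidance, +1)
RTT 5: cwnd = 10 MSS (congestion avoidance, +1)
RTT 6: cwnd = 11 MSS (congestion avoidance, +1)

11


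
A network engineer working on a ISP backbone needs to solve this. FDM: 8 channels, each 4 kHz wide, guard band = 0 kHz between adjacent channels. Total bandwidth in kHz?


Given: 8 channels, 4 kHz each, guard = 0 kHz
Channel bandwidth = 8 * 4 = 32 kHz
Guard bands = 7 gaps * 0 kHz = 0 kHz
Total = 32 + 0 = 32 kHz

32


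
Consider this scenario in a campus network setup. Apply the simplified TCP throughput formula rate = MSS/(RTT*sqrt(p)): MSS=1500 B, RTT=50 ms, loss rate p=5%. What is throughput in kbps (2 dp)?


Given: MSS = 1500 bytes, RTT = 50 ms, loss = 5%
RTT in seconds = 50 / 1000 = 0.05
Loss rate = 5% = 0.05
sqrt(loss) = sqrt(0.05) = 0.223606797750
Throughput (bytes/s) = 1500 / (0.05 * 0.223606797750) = 134164.0786
Throughput (kbps) = 134164.0786 * 8 / 1000 = 1073.312629 -> 1073.31 kbps (2 dp)

1073.31


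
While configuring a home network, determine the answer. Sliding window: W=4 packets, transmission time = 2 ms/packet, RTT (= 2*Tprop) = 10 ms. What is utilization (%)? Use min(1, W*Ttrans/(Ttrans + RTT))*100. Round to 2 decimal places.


Given: W = 4, Ttrans = 2 ms, RTT = 10 ms (= 2 * Tprop, Tprop = 5 ms)
Cycle time = Ttrans + RTT = 2 + 10 = 12 ms (first packet sent until its ACK returns)
W * Ttrans = 4 * 2 = 8 ms of sending per cycle
W * Ttrans / (Ttrans + RTT) = 8 / 12 = 0.666667
U = min(1, 0.666667) = 0.666667
U% = 66.67%

66.67


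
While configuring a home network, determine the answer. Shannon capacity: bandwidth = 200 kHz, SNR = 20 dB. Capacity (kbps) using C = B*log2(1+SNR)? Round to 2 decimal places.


Given: B = 200 kHz, SNR = 20 dB
SNR linear = 10^(20/10) = 100
1 + SNR = 101
log2(101) = 6.6582114828
C = 200 * 1000 * 6.6582114828 = 1331642.2966 bps
C = 1331.642297 kbps -> 1331.64 kbps (2 dp)

1331.64


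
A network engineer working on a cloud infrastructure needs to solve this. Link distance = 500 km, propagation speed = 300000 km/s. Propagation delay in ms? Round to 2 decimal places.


Given: distance = 500 km, speed = 300000 km/s
Delay = distance / speed = 500 / 300000 seconds
Delay in ms = 500 * 1000 / 300000
Delay = 1.6667 ms
Rounded to 2 dp = 1.67 ms

1.67


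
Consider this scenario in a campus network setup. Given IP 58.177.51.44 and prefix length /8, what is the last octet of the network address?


Given: IP = 58.177.51.44, prefix = /8
Subnet mask = 255.0.0.0
Last octet of IP: 44
Last octet of mask: 0
Network last octet = 44 AND 0 = 0

0


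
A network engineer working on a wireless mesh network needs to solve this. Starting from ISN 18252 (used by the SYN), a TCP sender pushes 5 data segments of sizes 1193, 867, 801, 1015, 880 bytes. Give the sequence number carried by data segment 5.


The SYN occupies sequence number ISN = 18252, so the first data byte is ISN + 1 = 18253.
SEQ of data segment i = (ISN + 1) + sum of payload sizes of segments 1..i-1.
Segment 1: SEQ = 18253, payload = 1193 bytes
Segment 2: SEQ = 19446, payload = 867 bytes
Segment 3: SEQ = 20313, payload = 801 bytes
Segment 4: SEQ = 21114, payload = 1015 bytes
Segment 5: SEQ = 22129, payload = 880 bytes
SEQ of segment 5 = 18253 + 1193 + 867 + 801 + 1015 = 22129

22129


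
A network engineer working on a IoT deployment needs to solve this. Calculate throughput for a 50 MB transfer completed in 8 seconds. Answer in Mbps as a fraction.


Given: file = 50 MB, time = 8 s
File in Mb = 50 * 8 = 400 Mb
Throughput = 400 / 8 Mbps
Throughput = 50 Mbps

50


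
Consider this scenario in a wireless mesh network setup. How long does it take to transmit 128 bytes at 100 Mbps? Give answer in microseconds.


Given: packet = 128 bytes, bandwidth = 100 Mbps
Packet in bits = 128 * 8 = 1024 bits
Bandwidth = 100 * 10^6 = 100000000 bps
Time = 1024 / 100000000 seconds
Time in us = 1024 * 10^6 / 100000000 = 10.24

10.24


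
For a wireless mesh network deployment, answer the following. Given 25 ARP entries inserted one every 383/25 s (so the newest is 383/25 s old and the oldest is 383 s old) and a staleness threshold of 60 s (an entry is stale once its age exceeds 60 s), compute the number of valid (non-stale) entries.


Ages are k * 383/25 s for k = 1..25 (spacing = 15.3200 s).
Entry k is valid iff k * 383/25 <= 60 iff k <= 25 * 60 / 383 = 3.9164
n_valid = floor(3.9164) = 3
(n_stale = 25 - 3 = 22)

3


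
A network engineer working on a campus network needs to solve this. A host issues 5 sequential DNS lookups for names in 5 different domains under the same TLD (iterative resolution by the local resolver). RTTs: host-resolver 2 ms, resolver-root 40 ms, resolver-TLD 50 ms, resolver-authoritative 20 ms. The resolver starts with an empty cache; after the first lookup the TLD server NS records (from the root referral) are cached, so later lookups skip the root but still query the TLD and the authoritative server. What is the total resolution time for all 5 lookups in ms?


Lookup 1 (cold cache): local + root + TLD + auth = 2 + 40 + 50 + 20 = 112 ms
Lookups 2..5 (TLD NS cached -> skip root; new domain -> still ask TLD and auth): local + TLD + auth = 2 + 50 + 20 = 72 ms each
Remaining 4 lookups: 4 * 72 = 288 ms
Total = 112 + 288 = 400 ms

400


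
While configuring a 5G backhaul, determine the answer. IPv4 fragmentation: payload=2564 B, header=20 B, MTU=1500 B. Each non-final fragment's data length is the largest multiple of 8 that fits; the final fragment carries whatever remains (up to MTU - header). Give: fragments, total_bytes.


Max data per non-final fragment = floor((MTU - header)/8)*8 = floor((1500 - 20)/8)*8 = floor(1480/8)*8 = 1480 B
Final fragment needs no 8-byte alignment: it can carry up to MTU - header = 1480 B
Non-final fragments needed = ceil((payload - 1480) / 1480) = ceil(1084/1480) = ceil(0.7324) = 1
Number of fragments = 1 + 1 = 2
Fragment sizes (data): 1 * 1480 B + 1084 B (last, 1084 <= 1480 OK)
Total bytes sent = payload + n_frags * header = 2564 + 2*20 = 2564 + 40 = 2604 B

2, 2604


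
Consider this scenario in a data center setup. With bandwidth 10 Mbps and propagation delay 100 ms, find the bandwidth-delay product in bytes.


Given: bandwidth = 10 Mbps, delay = 100 ms
BDP in bits = 10 * 10^6 * 100 / 1000
BDP in bits = 1000000
BDP in bytes = 1000000 / 8 = 125000

125000


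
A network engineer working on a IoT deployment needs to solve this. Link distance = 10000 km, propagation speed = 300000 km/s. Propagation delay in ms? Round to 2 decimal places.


Given: distance = 10000 km, speed = 300000 km/s
Delay = distance / speed = 10000 / 300000 seconds
Delay in ms = 10000 * 1000 / 300000
Delay = 33.3333 ms
Rounded to 2 dp = 33.33 ms

33.33


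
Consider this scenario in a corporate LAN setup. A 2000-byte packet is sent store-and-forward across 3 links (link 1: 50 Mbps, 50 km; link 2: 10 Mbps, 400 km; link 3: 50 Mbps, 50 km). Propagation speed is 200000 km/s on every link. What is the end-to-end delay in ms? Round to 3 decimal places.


Packet = 2000 bytes = 16000 bits. Store-and-forward: sum (t_trans + t_prop) per link.
Link 1: t_trans = 16000/(50*10^6) s = 0.3200 ms; t_prop = 50/200000 s = 0.2500 ms; subtotal = 0.5700 ms
Link 2: t_trans = 16000/(10*10^6) s = 1.6000 ms; t_prop = 400/200000 s = 2.0000 ms; subtotal = 3.6000 ms
Link 3: t_trans = 16000/(50*10^6) s = 0.3200 ms; t_prop = 50/200000 s = 0.2500 ms; subtotal = 0.5700 ms
End-to-end = 0.5700 + 3.6000 + 0.5700 = 4.7400 ms -> 4.740 ms (3 dp)

4.740


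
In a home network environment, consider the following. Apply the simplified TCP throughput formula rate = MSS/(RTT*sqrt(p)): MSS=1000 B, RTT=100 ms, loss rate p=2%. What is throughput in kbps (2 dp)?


Given: MSS = 1000 bytes, RTT = 100 ms, loss = 2%
RTT in seconds = 100 / 1000 = 0.1
Loss rate = 2% = 0.02
sqrt(loss) = sqrt(0.02) = 0.141421356237
Throughput (bytes/s) = 1000 / (0.1 * 0.141421356237) = 70710.6781
Throughput (kbps) = 70710.6781 * 8 / 1000 = 565.685425 -> 565.69 kbps (2 dp)

565.69


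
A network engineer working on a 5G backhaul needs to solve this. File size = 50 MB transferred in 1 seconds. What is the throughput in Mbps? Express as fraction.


Given: file = 50 MB, time = 1 s
File in Mb = 50 * 8 = 400 Mb
Throughput = 400 / 1 Mbps
Throughput = 400 Mbps

400


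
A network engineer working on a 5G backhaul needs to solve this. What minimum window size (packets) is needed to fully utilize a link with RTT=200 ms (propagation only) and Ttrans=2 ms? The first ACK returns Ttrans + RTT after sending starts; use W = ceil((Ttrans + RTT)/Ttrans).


Given: Ttrans = 2 ms, RTT = 200 ms (= 2 * Tprop, Tprop = 100 ms)
Time until first ACK returns = Ttrans + RTT = 2 + 200 = 202 ms
Need W * Ttrans >= Ttrans + RTT  ->  W >= (Ttrans + RTT) / Ttrans
(Ttrans + RTT) / Ttrans = 202 / 2 = 101
W_min = ceil(101) = 101

101


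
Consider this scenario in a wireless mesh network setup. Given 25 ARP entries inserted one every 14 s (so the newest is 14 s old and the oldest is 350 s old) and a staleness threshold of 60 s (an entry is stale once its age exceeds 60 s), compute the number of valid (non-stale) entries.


Ages are k * 350/25 s for k = 1..25 (spacing = 14.0000 s).
Entry k is valid iff k * 350/25 <= 60 iff k <= 25 * 60 / 350 = 4.2857
n_valid = floor(4.2857) = 4
(n_stale = 25 - 4 = 21)

4


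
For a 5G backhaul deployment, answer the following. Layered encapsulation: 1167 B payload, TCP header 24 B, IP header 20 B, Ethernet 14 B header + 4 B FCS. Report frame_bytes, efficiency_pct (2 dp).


TCP segment = 1167 + 24 = 1191 B
IP packet = 1191 + 20 = 1211 B
Ethernet frame = 1211 + 14 + 4 = 1229 B
Efficiency = app / frame = 1167 / 1229 = 0.949552 = 94.9552% -> 94.96% (2 dp)

1229, 94.96


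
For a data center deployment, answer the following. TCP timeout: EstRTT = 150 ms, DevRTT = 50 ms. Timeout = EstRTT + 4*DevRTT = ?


Given: EstRTT = 150 ms, DevRTT = 50 ms
Timeout = EstRTT + 4 * DevRTT
4 * DevRTT = 4 * 50 = 200
Timeout = 150 + 200 = 350 ms

350


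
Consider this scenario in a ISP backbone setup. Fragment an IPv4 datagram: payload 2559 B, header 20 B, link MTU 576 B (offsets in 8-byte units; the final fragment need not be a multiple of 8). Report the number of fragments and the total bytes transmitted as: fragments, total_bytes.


Max data per non-final fragment = floor((MTU - header)/8)*8 = floor((576 - 20)/8)*8 = floor(556/8)*8 = 552 B
Final fragment needs no 8-byte alignment: it can carry up to MTU - header = 556 B
Non-final fragments needed = ceil((payload - 556) / 552) = ceil(2003/552) = ceil(3.6286) = 4
Number of fragments = 4 + 1 = 5
Fragment sizes (data): 4 * 552 B + 351 B (last, 351 <= 556 OK)
Total bytes sent = payload + n_frags * header = 2559 + 5*20 = 2559 + 100 = 2659 B

5, 2659


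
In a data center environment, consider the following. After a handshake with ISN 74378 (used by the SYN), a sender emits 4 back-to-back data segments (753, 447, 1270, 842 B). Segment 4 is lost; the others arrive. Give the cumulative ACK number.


SYN uses sequence number 74378; first data byte = ISN + 1 = 74379.
Segment 1: SEQ = 74379, len = 753 B, covers [74379, 75131]
Segment 2: SEQ = 75132, len = 447 B, covers [75132, 75578]
Segment 3: SEQ = 75579, len = 1270 B, covers [75579, 76848]
Segment 4: SEQ = 76849, len = 842 B, covers [76849, 77690] [LOST]
In-order data received: bytes [74379, 76848] (segments 1..3).
Segment 4 missing -> gap begins at byte 76849.
Cumulative ACK = next expected in-order byte = 74379 + 753 + 447 + 1270 = 76849

76849


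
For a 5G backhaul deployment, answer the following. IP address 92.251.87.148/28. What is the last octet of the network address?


Given: IP = 92.251.87.148, prefix = /28
Subnet mask = 255.255.255.240
Last octet of IP: 148
Last octet of mask: 240
Network last octet = 148 AND 240 = 144

144


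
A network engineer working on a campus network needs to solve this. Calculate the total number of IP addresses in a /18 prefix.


Given: CIDR prefix /18
Host bits = 32 - 18 = 14
Total addresses = 2^14 = 16384

16384


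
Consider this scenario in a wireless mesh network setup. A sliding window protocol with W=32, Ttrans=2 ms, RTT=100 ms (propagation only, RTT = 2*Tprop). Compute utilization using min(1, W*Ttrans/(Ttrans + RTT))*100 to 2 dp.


Given: W = 32, Ttrans = 2 ms, RTT = 100 ms (= 2 * Tprop, Tprop = 50 ms)
Cycle time = Ttrans + RTT = 2 + 100 = 102 ms (first packet sent until its ACK returns)
W * Ttrans = 32 * 2 = 64 ms of sending per cycle
W * Ttrans / (Ttrans + RTT) = 64 / 102 = 0.627451
U = min(1, 0.627451) = 0.627451
U% = 62.75%

62.75


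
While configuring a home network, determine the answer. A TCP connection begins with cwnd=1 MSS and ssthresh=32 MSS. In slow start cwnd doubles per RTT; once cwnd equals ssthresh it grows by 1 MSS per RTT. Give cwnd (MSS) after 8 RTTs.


RTT 0: cwnd = 1 MSS (initial)
RTT 1: cwnd = 2 MSS (slow start, doubled)
RTT 2: cwnd = 4 MSS (slow start, doubled)
RTT 3: cwnd = 8 MSS (slow start, doubled)
RTT 4: cwnd = 16 MSS (slow start, doubled)
RTT 5: cwnd = 32 MSS (slow start, doubled)
RTT 6: cwnd = 33 MSS (congestion avoidance, +1)
RTT 7: cwnd = 34 MSS (congestion avoidance, +1)
RTT 8: cwnd = 35 MSS (congestion avoidance, +1)

35


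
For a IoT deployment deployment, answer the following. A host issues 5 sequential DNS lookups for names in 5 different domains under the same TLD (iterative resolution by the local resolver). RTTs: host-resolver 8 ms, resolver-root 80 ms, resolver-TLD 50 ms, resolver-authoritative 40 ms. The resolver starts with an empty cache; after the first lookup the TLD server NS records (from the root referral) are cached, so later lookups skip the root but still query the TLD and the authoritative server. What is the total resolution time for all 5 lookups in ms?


Lookup 1 (cold cache): local + root + TLD + auth = 8 + 80 + 50 + 40 = 178 ms
Lookups 2..5 (TLD NS cached -> skip root; new domain -> still ask TLD and auth): local + TLD + auth = 8 + 50 + 40 = 98 ms each
Remaining 4 lookups: 4 * 98 = 392 ms
Total = 178 + 392 = 570 ms

570


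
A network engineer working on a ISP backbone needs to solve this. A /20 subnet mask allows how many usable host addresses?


Given: subnet mask /20
Host bits = 32 - 20 = 12
Total addresses = 2^12 = 4096
Usable hosts = 4096 - 2 (network + broadcast) = 4094

4094


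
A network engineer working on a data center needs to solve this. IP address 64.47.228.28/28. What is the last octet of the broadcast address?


Given: IP = 64.47.228.28, prefix = /28
Host bits = 32 - 28 = 4
Network last octet = 28 AND mask = 16
Host part size = 2^4 - 1 = 15
Broadcast last octet = 16 OR 15 = 31

31


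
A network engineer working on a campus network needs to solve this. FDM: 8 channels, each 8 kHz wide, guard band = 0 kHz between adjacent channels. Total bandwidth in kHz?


Given: 8 channels, 8 kHz each, guard = 0 kHz
Channel bandwidth = 8 * 8 = 64 kHz
Guard bands = 7 gaps * 0 kHz = 0 kHz
Total = 64 + 0 = 64 kHz

64


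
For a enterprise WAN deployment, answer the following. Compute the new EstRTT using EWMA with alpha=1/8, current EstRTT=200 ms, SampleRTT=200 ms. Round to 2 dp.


Given: EstRTT = 200 ms, SampleRTT = 200 ms, alpha = 1/8
New EstRTT = (1 - alpha) * EstRTT + alpha * SampleRTT
(7/8) * 200 = 175
(1/8) * 200 = 25
New EstRTT = 175 + 25 = 200 ms -> 200.00 ms (2 dp)

200.00


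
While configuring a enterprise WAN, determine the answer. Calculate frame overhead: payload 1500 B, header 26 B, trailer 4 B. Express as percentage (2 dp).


Given: payload = 1500 B, header = 26 B, trailer = 4 B
Overhead bytes = header + trailer = 26 + 4 = 30
Total frame = payload + overhead = 1500 + 30 = 1530
Overhead % = 30 / 1530 * 100 = 1.9608% -> 1.96% (2 dp)

1.96


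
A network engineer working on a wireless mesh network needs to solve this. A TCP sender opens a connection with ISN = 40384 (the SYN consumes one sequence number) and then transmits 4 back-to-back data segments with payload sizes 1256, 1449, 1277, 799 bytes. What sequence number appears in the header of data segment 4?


The SYN occupies sequence number ISN = 40384, so the first data byte is ISN + 1 = 40385.
SEQ of data segment i = (ISN + 1) + sum of payload sizes of segments 1..i-1.
Segment 1: SEQ = 40385, payload = 1256 bytes
Segment 2: SEQ = 41641, payload = 1449 bytes
Segment 3: SEQ = 43090, payload = 1277 bytes
Segment 4: SEQ = 44367, payload = 799 bytes
SEQ of segment 4 = 40385 + 1256 + 1449 + 1277 = 44367

44367


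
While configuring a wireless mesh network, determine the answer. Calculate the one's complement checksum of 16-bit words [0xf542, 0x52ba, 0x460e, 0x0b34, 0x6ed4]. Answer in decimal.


Given words: [0xf542, 0x52ba, 0x460e, 0x0b34, 0x6ed4]
Step 1: Sum all words
Raw sum = 62786 + 21178 + 17934 + 2868 + 28372 = 133138
Step 2: Fold carry: (2066 + 2) = 2068
One's complement = ~2068 & 0xFFFF = 63467

63467


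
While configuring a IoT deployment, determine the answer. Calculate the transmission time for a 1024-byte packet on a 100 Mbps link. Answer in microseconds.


Given: packet = 1024 bytes, bandwidth = 100 Mbps
Packet in bits = 1024 * 8 = 8192 bits
Bandwidth = 100 * 10^6 = 100000000 bps
Time = 8192 / 100000000 seconds
Time in us = 8192 * 10^6 / 100000000 = 81.92

81.92


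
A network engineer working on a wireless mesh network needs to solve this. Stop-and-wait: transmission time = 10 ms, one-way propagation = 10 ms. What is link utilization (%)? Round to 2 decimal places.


Given: Ttrans = 10 ms, Tprop = 10 ms
RTT = 2 * Tprop = 2 * 10 = 20 ms
U = Ttrans / (Ttrans + RTT)
U = 10 / (10 + 20)
U = 10 / 30 = 0.333333
U% = 33.33%

33.33
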